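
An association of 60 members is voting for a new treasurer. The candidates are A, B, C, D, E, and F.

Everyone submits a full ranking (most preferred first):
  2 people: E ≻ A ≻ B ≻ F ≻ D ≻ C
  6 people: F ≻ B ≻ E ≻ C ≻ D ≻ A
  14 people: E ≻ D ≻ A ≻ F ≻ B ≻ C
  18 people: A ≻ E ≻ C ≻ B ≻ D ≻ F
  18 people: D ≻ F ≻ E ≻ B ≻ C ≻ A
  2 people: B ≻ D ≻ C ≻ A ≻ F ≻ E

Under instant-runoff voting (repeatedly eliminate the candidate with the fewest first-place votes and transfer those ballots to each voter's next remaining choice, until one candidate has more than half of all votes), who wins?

Round 1: A 18, B 2, C 0, D 18, E 16, F 6. C eliminated.
Round 2: A 18, B 2, D 18, E 16, F 6. B eliminated.
Round 3: A 18, D 20, E 16, F 6. F eliminated.
Round 4: A 18, D 20, E 22. A eliminated.
Round 5: D 20, E 40. E has a majority (≥31).

E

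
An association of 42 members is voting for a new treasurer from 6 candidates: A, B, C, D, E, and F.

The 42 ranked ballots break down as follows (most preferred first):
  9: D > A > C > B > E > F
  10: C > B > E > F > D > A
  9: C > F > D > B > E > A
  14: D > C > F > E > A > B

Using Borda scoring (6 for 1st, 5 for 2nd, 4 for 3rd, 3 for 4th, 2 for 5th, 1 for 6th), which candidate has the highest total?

A: 9×5 + 10×1 + 9×1 + 14×2 = 92
B: 9×3 + 10×5 + 9×3 + 14×1 = 118
C: 9×4 + 10×6 + 9×6 + 14×5 = 220
D: 9×6 + 10×2 + 9×4 + 14×6 = 194
E: 9×2 + 10×4 + 9×2 + 14×3 = 118
F: 9×1 + 10×3 + 9×5 + 14×4 = 140

C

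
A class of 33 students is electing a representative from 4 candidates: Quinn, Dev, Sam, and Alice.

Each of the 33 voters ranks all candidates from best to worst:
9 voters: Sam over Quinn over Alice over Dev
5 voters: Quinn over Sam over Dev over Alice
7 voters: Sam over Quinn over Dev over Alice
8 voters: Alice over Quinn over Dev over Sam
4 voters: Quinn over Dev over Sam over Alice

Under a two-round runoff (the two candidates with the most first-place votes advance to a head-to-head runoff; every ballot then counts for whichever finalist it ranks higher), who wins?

Round 1 first-place votes: Quinn 9, Dev 0, Sam 16, Alice 8. Sam and Quinn advance.
Runoff: Sam is ranked above Quinn on 16 ballots, Quinn above Sam on 17.

Quinn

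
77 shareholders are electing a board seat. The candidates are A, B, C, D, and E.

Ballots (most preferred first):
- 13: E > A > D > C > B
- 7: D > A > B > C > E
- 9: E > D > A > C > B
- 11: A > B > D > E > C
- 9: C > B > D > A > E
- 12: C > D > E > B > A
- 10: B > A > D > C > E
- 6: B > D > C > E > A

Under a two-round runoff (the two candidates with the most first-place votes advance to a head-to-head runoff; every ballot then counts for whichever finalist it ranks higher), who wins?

C

Round 1 first-place votes: A 11, B 16, C 21, D 7, E 22. E and C advance.
Runoff: E is ranked above C on 33 ballots, C above E on 44.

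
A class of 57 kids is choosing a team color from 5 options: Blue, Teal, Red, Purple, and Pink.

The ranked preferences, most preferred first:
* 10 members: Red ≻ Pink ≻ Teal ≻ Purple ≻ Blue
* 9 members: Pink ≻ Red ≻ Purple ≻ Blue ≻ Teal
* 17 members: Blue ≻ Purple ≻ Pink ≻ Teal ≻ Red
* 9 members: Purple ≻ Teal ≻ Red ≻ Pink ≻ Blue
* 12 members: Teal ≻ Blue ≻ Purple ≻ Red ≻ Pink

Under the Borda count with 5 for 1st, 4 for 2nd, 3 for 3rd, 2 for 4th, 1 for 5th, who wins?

Blue: 10×1 + 9×2 + 17×5 + 9×1 + 12×4 = 170
Teal: 10×3 + 9×1 + 17×2 + 9×4 + 12×5 = 169
Red: 10×5 + 9×4 + 17×1 + 9×3 + 12×2 = 154
Purple: 10×2 + 9×3 + 17×4 + 9×5 + 12×3 = 196
Pink: 10×4 + 9×5 + 17×3 + 9×2 + 12×1 = 166

Purple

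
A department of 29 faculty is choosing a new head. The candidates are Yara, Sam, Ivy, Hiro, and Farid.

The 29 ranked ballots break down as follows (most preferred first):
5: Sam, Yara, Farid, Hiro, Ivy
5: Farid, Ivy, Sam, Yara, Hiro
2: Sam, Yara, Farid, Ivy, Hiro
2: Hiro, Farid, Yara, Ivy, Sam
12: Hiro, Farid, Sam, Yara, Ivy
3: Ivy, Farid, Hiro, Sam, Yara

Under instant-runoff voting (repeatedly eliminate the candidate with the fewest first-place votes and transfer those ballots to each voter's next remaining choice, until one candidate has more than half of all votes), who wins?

Farid

Round 1: Yara 0, Sam 7, Ivy 3, Hiro 14, Farid 5. Yara eliminated.
Round 2: Sam 7, Ivy 3, Hiro 14, Farid 5. Ivy eliminated.
Round 3: Sam 7, Hiro 14, Farid 8. Sam eliminated.
Round 4: Hiro 14, Farid 15. Farid has a majority (≥15).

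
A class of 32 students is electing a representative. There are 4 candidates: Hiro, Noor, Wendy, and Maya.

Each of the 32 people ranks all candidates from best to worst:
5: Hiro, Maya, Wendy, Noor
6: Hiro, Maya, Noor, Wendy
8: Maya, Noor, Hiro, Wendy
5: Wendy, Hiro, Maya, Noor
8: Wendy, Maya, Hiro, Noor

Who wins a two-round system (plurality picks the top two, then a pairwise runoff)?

Round 1 first-place votes: Hiro 11, Noor 0, Wendy 13, Maya 8. Wendy and Hiro advance.
Runoff: Wendy is ranked above Hiro on 13 ballots, Hiro above Wendy on 19.

Hiro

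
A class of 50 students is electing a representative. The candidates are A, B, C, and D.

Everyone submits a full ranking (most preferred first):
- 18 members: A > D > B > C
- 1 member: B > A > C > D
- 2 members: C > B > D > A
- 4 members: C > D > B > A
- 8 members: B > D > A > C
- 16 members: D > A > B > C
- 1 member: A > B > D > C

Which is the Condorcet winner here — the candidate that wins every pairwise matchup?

D vs A: 30–20
D vs B: 38–12
D vs C: 43–7
D beats every other candidate.

D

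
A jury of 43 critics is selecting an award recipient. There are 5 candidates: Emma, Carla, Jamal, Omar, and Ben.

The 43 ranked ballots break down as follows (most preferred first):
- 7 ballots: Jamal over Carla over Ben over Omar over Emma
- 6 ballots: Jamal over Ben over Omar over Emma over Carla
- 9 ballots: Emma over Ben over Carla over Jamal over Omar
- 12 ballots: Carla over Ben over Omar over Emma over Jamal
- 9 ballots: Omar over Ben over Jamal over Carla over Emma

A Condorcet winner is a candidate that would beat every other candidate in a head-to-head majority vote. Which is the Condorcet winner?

Ben

Ben vs Emma: 34–9
Ben vs Carla: 24–19
Ben vs Jamal: 30–13
Ben vs Omar: 34–9
Ben beats every other candidate.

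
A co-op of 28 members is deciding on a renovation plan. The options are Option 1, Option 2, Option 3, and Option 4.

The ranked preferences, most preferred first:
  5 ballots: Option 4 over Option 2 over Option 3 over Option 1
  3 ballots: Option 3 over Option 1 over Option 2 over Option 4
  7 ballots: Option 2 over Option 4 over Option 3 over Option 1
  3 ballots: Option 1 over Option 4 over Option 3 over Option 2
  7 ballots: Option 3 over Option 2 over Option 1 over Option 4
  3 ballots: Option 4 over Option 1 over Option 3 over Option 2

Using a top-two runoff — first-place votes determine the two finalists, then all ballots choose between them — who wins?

Option 4

Round 1 first-place votes: Option 1 3, Option 2 7, Option 3 10, Option 4 8. Option 3 and Option 4 advance.
Runoff: Option 3 is ranked above Option 4 on 10 ballots, Option 4 above Option 3 on 18.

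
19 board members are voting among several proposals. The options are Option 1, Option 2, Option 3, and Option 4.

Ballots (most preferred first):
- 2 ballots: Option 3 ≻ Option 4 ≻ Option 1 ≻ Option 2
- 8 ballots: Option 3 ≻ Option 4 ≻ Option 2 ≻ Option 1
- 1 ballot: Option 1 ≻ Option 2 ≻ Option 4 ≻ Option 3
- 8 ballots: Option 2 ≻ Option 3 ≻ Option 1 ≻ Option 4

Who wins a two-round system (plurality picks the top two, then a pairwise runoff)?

Round 1 first-place votes: Option 1 1, Option 2 8, Option 3 10, Option 4 0. Option 3 and Option 2 advance.
Runoff: Option 3 is ranked above Option 2 on 10 ballots, Option 2 above Option 3 on 9.

Option 3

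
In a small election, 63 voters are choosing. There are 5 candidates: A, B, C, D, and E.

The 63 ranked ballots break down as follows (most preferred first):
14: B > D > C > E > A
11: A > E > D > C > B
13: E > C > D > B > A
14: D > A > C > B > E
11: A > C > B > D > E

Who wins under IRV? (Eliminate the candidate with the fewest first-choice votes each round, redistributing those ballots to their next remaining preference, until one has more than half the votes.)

D

Round 1: A 22, B 14, C 0, D 14, E 13. C eliminated.
Round 2: A 22, B 14, D 14, E 13. E eliminated.
Round 3: A 22, B 14, D 27. B eliminated.
Round 4: A 22, D 41. D has a majority (≥32).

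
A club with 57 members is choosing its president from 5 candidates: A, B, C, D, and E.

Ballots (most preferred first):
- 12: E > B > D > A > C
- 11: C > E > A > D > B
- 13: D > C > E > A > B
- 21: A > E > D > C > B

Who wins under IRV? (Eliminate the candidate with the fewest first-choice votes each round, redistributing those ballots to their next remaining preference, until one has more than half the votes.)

E

Round 1: A 21, B 0, C 11, D 13, E 12. B eliminated.
Round 2: A 21, C 11, D 13, E 12. C eliminated.
Round 3: A 21, D 13, E 23. D eliminated.
Round 4: A 21, E 36. E has a majority (≥29).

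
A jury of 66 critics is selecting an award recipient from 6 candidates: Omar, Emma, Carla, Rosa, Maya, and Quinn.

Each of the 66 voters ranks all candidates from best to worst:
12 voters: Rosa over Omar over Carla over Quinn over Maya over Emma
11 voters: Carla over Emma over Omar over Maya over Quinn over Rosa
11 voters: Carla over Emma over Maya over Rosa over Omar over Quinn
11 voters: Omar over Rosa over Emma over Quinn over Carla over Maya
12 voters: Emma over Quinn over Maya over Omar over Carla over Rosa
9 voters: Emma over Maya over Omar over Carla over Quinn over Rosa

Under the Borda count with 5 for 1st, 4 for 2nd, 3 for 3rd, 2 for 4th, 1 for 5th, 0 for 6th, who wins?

Emma

Omar: 12×4 + 11×3 + 11×1 + 11×5 + 12×2 + 9×3 = 198
Emma: 12×0 + 11×4 + 11×4 + 11×3 + 12×5 + 9×5 = 226
Carla: 12×3 + 11×5 + 11×5 + 11×1 + 12×1 + 9×2 = 187
Rosa: 12×5 + 11×0 + 11×2 + 11×4 + 12×0 + 9×0 = 126
Maya: 12×1 + 11×2 + 11×3 + 11×0 + 12×3 + 9×4 = 139
Quinn: 12×2 + 11×1 + 11×0 + 11×2 + 12×4 + 9×1 = 114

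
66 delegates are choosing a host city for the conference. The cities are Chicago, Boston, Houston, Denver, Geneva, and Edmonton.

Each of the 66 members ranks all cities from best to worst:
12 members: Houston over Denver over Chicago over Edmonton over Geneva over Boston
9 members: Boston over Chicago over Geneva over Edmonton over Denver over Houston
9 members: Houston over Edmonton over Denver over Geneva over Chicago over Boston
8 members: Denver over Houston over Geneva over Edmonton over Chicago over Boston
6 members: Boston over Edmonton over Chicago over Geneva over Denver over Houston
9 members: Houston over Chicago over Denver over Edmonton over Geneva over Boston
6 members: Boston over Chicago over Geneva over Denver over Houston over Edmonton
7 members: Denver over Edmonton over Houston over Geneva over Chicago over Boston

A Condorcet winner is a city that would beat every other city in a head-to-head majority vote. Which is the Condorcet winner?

Denver vs Chicago: 36–30
Denver vs Boston: 45–21
Denver vs Houston: 36–30
Denver vs Geneva: 45–21
Denver vs Edmonton: 42–24
Denver beats every other city.

Denver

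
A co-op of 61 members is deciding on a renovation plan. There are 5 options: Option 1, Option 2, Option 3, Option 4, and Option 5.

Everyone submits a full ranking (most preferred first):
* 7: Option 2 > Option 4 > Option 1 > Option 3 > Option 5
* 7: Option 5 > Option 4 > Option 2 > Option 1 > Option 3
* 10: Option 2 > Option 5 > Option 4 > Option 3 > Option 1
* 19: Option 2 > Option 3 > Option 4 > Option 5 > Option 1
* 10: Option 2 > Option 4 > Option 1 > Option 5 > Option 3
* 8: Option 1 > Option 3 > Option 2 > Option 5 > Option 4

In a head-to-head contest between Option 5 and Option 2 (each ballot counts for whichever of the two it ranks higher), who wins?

Option 2

Option 5 is ranked above Option 2 on 7 ballots; Option 2 above Option 5 on 54.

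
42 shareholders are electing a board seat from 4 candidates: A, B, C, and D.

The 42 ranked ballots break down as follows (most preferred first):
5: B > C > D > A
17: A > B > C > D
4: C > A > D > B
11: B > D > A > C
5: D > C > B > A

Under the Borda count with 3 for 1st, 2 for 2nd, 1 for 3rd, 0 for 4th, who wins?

B

A: 5×0 + 17×3 + 4×2 + 11×1 + 5×0 = 70
B: 5×3 + 17×2 + 4×0 + 11×3 + 5×1 = 87
C: 5×2 + 17×1 + 4×3 + 11×0 + 5×2 = 49
D: 5×1 + 17×0 + 4×1 + 11×2 + 5×3 = 46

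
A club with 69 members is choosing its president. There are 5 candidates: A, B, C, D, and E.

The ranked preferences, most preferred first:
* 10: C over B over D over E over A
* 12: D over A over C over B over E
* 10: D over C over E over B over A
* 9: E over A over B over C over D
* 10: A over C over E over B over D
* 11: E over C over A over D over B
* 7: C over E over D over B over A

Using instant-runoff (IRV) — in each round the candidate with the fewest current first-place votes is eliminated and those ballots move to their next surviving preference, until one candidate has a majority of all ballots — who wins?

C

Round 1: A 10, B 0, C 17, D 22, E 20. B eliminated.
Round 2: A 10, C 17, D 22, E 20. A eliminated.
Round 3: C 27, D 22, E 20. E eliminated.
Round 4: C 47, D 22. C has a majority (≥35).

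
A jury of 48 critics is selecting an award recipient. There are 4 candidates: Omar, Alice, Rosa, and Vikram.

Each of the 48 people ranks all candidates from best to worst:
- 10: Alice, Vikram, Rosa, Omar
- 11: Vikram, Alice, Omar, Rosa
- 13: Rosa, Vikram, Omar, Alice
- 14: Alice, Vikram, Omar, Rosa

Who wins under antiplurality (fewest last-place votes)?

Vikram

Last-place votes: Omar 10, Alice 13, Rosa 25, Vikram 0.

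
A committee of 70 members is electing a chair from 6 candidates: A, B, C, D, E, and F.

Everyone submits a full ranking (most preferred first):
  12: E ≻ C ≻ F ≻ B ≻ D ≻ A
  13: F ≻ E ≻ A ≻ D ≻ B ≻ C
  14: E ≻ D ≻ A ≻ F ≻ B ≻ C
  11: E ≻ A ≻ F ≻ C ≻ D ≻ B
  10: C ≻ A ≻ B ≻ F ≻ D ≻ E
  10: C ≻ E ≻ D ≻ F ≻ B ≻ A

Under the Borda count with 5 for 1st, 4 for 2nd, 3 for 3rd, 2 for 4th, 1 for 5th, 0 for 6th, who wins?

E

A: 12×0 + 13×3 + 14×3 + 11×4 + 10×4 + 10×0 = 165
B: 12×2 + 13×1 + 14×1 + 11×0 + 10×3 + 10×1 = 91
C: 12×4 + 13×0 + 14×0 + 11×2 + 10×5 + 10×5 = 170
D: 12×1 + 13×2 + 14×4 + 11×1 + 10×1 + 10×3 = 145
E: 12×5 + 13×4 + 14×5 + 11×5 + 10×0 + 10×4 = 277
F: 12×3 + 13×5 + 14×2 + 11×3 + 10×2 + 10×2 = 202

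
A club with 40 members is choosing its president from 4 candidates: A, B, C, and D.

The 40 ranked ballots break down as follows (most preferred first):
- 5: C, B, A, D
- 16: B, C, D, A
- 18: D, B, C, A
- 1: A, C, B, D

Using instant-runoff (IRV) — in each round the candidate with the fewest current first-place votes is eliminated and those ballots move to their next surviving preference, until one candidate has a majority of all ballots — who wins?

Round 1: A 1, B 16, C 5, D 18. A eliminated.
Round 2: B 16, C 6, D 18. C eliminated.
Round 3: B 22, D 18. B has a majority (≥21).

B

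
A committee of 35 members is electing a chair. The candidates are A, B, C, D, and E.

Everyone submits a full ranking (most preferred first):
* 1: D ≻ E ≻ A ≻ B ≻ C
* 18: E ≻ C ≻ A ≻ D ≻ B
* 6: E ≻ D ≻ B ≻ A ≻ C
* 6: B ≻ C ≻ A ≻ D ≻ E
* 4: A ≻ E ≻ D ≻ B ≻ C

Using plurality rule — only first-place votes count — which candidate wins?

E

First-place votes: A 4, B 6, C 0, D 1, E 24.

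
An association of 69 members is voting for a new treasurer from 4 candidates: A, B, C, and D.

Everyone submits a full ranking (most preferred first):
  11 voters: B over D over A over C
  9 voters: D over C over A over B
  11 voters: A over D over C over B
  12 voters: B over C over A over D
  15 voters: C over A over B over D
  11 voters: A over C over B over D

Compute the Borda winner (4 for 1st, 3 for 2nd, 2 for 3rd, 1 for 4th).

A

A: 11×2 + 9×2 + 11×4 + 12×2 + 15×3 + 11×4 = 197
B: 11×4 + 9×1 + 11×1 + 12×4 + 15×2 + 11×2 = 164
C: 11×1 + 9×3 + 11×2 + 12×3 + 15×4 + 11×3 = 189
D: 11×3 + 9×4 + 11×3 + 12×1 + 15×1 + 11×1 = 140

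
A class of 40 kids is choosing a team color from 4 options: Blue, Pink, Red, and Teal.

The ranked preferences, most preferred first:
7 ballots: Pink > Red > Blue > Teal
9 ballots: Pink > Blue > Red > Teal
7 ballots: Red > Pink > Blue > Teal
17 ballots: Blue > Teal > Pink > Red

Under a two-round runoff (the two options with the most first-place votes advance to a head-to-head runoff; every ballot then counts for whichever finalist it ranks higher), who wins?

Pink

Round 1 first-place votes: Blue 17, Pink 16, Red 7, Teal 0. Blue and Pink advance.
Runoff: Blue is ranked above Pink on 17 ballots, Pink above Blue on 23.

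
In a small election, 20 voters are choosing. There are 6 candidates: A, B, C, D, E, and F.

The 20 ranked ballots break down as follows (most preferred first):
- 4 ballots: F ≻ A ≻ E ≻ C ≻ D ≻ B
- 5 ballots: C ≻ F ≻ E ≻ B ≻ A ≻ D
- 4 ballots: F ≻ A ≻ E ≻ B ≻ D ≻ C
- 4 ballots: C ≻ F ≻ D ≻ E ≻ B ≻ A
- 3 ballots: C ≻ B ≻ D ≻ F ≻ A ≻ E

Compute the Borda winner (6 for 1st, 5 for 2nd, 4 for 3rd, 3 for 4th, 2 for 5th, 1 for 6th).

F

A: 4×5 + 5×2 + 4×5 + 4×1 + 3×2 = 60
B: 4×1 + 5×3 + 4×3 + 4×2 + 3×5 = 54
C: 4×3 + 5×6 + 4×1 + 4×6 + 3×6 = 88
D: 4×2 + 5×1 + 4×2 + 4×4 + 3×4 = 49
E: 4×4 + 5×4 + 4×4 + 4×3 + 3×1 = 67
F: 4×6 + 5×5 + 4×6 + 4×5 + 3×3 = 102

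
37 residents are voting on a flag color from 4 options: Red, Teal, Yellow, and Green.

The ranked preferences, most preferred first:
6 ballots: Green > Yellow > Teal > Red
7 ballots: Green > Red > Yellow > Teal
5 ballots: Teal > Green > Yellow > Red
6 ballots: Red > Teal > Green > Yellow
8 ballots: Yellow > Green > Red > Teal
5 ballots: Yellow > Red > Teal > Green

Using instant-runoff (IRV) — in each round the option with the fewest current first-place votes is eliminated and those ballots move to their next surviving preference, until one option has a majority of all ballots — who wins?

Green

Round 1: Red 6, Teal 5, Yellow 13, Green 13. Teal eliminated.
Round 2: Red 6, Yellow 13, Green 18. Red eliminated.
Round 3: Yellow 13, Green 24. Green has a majority (≥19).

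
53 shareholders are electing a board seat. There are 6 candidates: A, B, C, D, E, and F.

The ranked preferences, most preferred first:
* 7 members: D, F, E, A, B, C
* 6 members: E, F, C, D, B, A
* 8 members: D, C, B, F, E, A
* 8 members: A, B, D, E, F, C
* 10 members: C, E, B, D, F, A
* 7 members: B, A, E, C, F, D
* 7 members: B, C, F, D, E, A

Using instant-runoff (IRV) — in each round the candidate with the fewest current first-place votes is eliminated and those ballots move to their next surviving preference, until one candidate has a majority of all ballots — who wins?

Round 1: A 8, B 14, C 10, D 15, E 6, F 0. F eliminated.
Round 2: A 8, B 14, C 10, D 15, E 6. E eliminated.
Round 3: A 8, B 14, C 16, D 15. A eliminated.
Round 4: B 22, C 16, D 15. D eliminated.
Round 5: B 29, C 24. B has a majority (≥27).

B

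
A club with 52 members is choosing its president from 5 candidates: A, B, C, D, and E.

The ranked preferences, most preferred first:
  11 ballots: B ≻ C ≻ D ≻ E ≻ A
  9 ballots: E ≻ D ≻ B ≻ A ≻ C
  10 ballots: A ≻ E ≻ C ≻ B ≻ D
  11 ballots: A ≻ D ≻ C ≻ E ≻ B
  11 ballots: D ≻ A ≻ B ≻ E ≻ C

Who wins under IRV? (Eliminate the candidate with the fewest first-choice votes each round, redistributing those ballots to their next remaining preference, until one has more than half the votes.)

D

Round 1: A 21, B 11, C 0, D 11, E 9. C eliminated.
Round 2: A 21, B 11, D 11, E 9. E eliminated.
Round 3: A 21, B 11, D 20. B eliminated.
Round 4: A 21, D 31. D has a majority (≥27).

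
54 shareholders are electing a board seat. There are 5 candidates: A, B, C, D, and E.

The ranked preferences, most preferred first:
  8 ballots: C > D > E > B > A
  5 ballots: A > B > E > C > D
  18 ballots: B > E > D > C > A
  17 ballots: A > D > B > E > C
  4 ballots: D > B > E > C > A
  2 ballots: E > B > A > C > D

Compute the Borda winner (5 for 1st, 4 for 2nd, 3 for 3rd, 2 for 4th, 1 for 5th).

B

A: 8×1 + 5×5 + 18×1 + 17×5 + 4×1 + 2×3 = 146
B: 8×2 + 5×4 + 18×5 + 17×3 + 4×4 + 2×4 = 201
C: 8×5 + 5×2 + 18×2 + 17×1 + 4×2 + 2×2 = 115
D: 8×4 + 5×1 + 18×3 + 17×4 + 4×5 + 2×1 = 181
E: 8×3 + 5×3 + 18×4 + 17×2 + 4×3 + 2×5 = 167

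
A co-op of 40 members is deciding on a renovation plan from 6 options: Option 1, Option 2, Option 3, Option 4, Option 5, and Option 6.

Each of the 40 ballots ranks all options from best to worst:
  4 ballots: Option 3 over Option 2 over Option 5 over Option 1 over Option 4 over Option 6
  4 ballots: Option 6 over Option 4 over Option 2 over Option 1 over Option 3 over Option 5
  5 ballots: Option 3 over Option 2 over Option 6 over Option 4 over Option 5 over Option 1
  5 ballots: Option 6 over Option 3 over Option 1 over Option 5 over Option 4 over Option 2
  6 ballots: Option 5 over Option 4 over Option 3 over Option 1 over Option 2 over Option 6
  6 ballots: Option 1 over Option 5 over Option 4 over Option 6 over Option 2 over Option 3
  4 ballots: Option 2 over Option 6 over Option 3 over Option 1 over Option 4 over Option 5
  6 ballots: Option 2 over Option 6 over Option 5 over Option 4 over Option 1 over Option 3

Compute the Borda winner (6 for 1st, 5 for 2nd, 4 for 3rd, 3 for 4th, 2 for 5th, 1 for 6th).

Option 1: 4×3 + 4×3 + 5×1 + 5×4 + 6×3 + 6×6 + 4×3 + 6×2 = 127
Option 2: 4×5 + 4×4 + 5×5 + 5×1 + 6×2 + 6×2 + 4×6 + 6×6 = 150
Option 3: 4×6 + 4×2 + 5×6 + 5×5 + 6×4 + 6×1 + 4×4 + 6×1 = 139
Option 4: 4×2 + 4×5 + 5×3 + 5×2 + 6×5 + 6×4 + 4×2 + 6×3 = 133
Option 5: 4×4 + 4×1 + 5×2 + 5×3 + 6×6 + 6×5 + 4×1 + 6×4 = 139
Option 6: 4×1 + 4×6 + 5×4 + 5×6 + 6×1 + 6×3 + 4×5 + 6×5 = 152

Option 6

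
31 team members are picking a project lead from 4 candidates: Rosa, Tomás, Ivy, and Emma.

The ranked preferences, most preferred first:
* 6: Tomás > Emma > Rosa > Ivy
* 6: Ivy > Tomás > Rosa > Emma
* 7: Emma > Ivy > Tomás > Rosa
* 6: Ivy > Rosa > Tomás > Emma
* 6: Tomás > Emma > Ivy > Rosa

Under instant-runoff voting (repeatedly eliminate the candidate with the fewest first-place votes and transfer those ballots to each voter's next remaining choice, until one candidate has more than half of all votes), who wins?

Round 1: Rosa 0, Tomás 12, Ivy 12, Emma 7. Rosa eliminated.
Round 2: Tomás 12, Ivy 12, Emma 7. Emma eliminated.
Round 3: Tomás 12, Ivy 19. Ivy has a majority (≥16).

Ivy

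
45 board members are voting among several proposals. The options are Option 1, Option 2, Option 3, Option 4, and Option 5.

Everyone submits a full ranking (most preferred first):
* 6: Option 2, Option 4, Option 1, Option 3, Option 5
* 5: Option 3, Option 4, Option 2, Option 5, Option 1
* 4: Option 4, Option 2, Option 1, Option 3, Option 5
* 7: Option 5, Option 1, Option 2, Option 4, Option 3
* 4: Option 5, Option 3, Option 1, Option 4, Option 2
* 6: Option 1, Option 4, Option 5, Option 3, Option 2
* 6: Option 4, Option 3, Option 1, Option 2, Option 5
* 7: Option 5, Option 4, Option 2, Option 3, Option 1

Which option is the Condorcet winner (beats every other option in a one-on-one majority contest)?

Option 4 vs Option 1: 28–17
Option 4 vs Option 2: 32–13
Option 4 vs Option 3: 36–9
Option 4 vs Option 5: 27–18
Option 4 beats every other option.

Option 4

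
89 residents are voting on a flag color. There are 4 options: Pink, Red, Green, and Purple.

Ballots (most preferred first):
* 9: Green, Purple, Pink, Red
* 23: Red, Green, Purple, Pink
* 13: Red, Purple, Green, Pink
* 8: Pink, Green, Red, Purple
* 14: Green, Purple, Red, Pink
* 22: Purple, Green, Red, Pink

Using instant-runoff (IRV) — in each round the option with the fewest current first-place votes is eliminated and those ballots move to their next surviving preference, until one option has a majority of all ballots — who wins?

Round 1: Pink 8, Red 36, Green 23, Purple 22. Pink eliminated.
Round 2: Red 36, Green 31, Purple 22. Purple eliminated.
Round 3: Red 36, Green 53. Green has a majority (≥45).

Green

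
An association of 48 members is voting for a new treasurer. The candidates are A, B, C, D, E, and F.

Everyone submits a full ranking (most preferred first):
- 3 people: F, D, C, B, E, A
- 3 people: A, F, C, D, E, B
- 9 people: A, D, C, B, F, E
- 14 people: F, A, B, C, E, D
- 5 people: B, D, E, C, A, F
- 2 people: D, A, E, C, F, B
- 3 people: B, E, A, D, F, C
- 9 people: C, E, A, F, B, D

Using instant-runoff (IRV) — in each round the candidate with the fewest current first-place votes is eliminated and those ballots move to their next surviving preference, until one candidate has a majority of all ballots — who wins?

Round 1: A 12, B 8, C 9, D 2, E 0, F 17. E eliminated.
Round 2: A 12, B 8, C 9, D 2, F 17. D eliminated.
Round 3: A 14, B 8, C 9, F 17. B eliminated.
Round 4: A 17, C 14, F 17. C eliminated.
Round 5: A 31, F 17. A has a majority (≥25).

A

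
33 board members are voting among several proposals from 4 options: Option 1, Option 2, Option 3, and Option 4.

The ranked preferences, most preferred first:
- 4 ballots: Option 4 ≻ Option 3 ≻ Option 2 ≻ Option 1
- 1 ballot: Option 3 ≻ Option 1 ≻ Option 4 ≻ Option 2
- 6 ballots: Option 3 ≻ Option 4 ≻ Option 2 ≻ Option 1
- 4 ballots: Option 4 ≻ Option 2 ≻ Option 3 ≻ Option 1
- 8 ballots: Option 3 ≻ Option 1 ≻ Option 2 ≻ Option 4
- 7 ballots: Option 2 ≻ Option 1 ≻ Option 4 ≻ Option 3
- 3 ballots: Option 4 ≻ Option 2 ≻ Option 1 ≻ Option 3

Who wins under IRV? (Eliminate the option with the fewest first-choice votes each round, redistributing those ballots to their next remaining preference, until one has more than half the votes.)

Option 4

Round 1: Option 1 0, Option 2 7, Option 3 15, Option 4 11. Option 1 eliminated.
Round 2: Option 2 7, Option 3 15, Option 4 11. Option 2 eliminated.
Round 3: Option 3 15, Option 4 18. Option 4 has a majority (≥17).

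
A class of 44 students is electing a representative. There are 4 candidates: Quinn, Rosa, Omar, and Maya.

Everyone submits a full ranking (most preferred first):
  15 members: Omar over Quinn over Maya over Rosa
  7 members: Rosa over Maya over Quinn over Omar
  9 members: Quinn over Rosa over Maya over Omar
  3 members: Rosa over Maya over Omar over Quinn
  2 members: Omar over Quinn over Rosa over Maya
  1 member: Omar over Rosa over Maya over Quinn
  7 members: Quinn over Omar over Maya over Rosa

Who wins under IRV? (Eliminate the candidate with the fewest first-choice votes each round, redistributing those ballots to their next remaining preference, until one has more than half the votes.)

Quinn

Round 1: Quinn 16, Rosa 10, Omar 18, Maya 0. Maya eliminated.
Round 2: Quinn 16, Rosa 10, Omar 18. Rosa eliminated.
Round 3: Quinn 23, Omar 21. Quinn has a majority (≥23).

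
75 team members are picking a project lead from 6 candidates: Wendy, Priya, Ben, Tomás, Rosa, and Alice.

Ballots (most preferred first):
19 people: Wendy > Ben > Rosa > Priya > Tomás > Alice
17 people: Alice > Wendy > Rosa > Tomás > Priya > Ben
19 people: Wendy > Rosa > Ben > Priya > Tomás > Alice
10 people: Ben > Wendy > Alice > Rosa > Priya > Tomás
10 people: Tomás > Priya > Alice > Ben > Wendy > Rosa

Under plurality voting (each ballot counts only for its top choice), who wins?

First-place votes: Wendy 38, Priya 0, Ben 10, Tomás 10, Rosa 0, Alice 17.

Wendy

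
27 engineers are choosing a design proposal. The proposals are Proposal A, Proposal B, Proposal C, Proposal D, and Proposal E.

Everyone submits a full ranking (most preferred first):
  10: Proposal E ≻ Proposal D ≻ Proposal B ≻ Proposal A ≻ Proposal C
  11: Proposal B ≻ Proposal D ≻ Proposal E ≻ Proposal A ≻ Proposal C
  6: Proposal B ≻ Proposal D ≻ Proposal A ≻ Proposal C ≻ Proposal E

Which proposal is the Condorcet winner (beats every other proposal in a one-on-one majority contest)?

Proposal B vs Proposal A: 27–0
Proposal B vs Proposal C: 27–0
Proposal B vs Proposal D: 17–10
Proposal B vs Proposal E: 17–10
Proposal B beats every other proposal.

Proposal B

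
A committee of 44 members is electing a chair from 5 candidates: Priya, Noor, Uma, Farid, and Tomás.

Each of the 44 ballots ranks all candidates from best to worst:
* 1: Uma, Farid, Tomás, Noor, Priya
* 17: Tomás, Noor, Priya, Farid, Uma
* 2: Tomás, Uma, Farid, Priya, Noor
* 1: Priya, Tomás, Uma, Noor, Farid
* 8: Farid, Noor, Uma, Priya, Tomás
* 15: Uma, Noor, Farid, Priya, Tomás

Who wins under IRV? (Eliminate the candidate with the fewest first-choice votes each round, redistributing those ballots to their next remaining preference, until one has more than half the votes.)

Round 1: Priya 1, Noor 0, Uma 16, Farid 8, Tomás 19. Noor eliminated.
Round 2: Priya 1, Uma 16, Farid 8, Tomás 19. Priya eliminated.
Round 3: Uma 16, Farid 8, Tomás 20. Farid eliminated.
Round 4: Uma 24, Tomás 20. Uma has a majority (≥23).

Uma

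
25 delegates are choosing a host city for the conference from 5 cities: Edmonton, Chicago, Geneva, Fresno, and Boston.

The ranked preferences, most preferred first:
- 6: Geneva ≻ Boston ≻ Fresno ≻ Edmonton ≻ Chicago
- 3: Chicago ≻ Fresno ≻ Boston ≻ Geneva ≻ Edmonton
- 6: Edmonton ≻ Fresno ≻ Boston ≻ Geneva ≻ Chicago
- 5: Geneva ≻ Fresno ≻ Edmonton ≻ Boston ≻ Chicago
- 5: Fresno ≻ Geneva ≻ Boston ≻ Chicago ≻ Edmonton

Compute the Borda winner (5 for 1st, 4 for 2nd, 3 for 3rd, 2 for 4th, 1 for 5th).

Fresno

Edmonton: 6×2 + 3×1 + 6×5 + 5×3 + 5×1 = 65
Chicago: 6×1 + 3×5 + 6×1 + 5×1 + 5×2 = 42
Geneva: 6×5 + 3×2 + 6×2 + 5×5 + 5×4 = 93
Fresno: 6×3 + 3×4 + 6×4 + 5×4 + 5×5 = 99
Boston: 6×4 + 3×3 + 6×3 + 5×2 + 5×3 = 76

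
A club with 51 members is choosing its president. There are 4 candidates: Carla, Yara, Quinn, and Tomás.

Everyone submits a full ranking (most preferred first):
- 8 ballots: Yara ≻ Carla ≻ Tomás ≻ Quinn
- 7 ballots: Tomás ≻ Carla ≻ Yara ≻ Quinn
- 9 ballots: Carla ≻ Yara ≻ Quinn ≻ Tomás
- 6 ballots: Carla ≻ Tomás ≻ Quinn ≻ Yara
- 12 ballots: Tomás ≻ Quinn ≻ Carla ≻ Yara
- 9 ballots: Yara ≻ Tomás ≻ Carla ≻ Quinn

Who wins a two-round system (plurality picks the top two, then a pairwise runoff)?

Round 1 first-place votes: Carla 15, Yara 17, Quinn 0, Tomás 19. Tomás and Yara advance.
Runoff: Tomás is ranked above Yara on 25 ballots, Yara above Tomás on 26.

Yara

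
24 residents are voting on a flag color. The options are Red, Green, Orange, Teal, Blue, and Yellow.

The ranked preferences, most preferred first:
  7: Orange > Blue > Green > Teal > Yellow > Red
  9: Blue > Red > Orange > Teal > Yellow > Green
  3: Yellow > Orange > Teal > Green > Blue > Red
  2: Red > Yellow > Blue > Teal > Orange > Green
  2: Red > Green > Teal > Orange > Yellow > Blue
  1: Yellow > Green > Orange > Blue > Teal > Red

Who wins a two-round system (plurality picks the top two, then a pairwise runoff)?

Orange

Round 1 first-place votes: Red 4, Green 0, Orange 7, Teal 0, Blue 9, Yellow 4. Blue and Orange advance.
Runoff: Blue is ranked above Orange on 11 ballots, Orange above Blue on 13.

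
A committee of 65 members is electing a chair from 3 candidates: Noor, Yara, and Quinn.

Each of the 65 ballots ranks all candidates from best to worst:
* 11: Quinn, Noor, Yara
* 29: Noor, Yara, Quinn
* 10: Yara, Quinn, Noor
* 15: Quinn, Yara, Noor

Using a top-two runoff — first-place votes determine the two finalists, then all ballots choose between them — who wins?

Quinn

Round 1 first-place votes: Noor 29, Yara 10, Quinn 26. Noor and Quinn advance.
Runoff: Noor is ranked above Quinn on 29 ballots, Quinn above Noor on 36.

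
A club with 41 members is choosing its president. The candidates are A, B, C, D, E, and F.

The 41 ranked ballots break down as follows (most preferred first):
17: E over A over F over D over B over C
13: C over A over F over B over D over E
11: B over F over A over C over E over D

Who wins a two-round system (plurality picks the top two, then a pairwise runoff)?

Round 1 first-place votes: A 0, B 11, C 13, D 0, E 17, F 0. E and C advance.
Runoff: E is ranked above C on 17 ballots, C above E on 24.

C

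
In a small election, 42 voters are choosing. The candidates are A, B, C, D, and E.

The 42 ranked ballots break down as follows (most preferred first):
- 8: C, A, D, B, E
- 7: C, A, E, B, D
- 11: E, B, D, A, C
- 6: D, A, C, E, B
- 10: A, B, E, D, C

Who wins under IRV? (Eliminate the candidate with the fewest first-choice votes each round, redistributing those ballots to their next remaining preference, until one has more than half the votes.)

A

Round 1: A 10, B 0, C 15, D 6, E 11. B eliminated.
Round 2: A 10, C 15, D 6, E 11. D eliminated.
Round 3: A 16, C 15, E 11. E eliminated.
Round 4: A 27, C 15. A has a majority (≥22).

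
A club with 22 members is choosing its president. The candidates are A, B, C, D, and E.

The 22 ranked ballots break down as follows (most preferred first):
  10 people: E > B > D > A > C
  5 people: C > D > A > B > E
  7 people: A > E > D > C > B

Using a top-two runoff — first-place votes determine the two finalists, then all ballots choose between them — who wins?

Round 1 first-place votes: A 7, B 0, C 5, D 0, E 10. E and A advance.
Runoff: E is ranked above A on 10 ballots, A above E on 12.

A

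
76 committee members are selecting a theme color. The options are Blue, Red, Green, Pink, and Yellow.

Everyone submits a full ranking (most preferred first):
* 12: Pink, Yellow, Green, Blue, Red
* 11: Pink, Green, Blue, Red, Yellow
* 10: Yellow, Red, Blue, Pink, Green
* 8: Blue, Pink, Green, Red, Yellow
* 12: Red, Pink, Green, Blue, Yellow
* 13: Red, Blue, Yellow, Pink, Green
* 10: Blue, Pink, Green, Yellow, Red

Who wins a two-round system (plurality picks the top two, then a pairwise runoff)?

Pink

Round 1 first-place votes: Blue 18, Red 25, Green 0, Pink 23, Yellow 10. Red and Pink advance.
Runoff: Red is ranked above Pink on 35 ballots, Pink above Red on 41.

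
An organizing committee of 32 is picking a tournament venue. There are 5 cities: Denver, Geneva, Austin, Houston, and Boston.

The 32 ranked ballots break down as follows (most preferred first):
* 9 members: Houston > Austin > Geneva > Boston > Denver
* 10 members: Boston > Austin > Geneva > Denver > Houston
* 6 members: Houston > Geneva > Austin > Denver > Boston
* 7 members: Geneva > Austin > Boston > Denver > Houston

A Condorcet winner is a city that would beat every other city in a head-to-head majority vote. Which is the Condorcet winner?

Austin

Austin vs Denver: 32–0
Austin vs Geneva: 19–13
Austin vs Houston: 17–15
Austin vs Boston: 22–10
Austin beats every other city.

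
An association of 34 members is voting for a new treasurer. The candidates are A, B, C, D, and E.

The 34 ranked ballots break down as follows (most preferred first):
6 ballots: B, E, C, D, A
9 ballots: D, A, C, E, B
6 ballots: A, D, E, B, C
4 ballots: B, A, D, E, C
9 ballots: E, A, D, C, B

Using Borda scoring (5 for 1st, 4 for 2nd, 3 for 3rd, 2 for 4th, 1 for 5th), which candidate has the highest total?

A

A: 6×1 + 9×4 + 6×5 + 4×4 + 9×4 = 124
B: 6×5 + 9×1 + 6×2 + 4×5 + 9×1 = 80
C: 6×3 + 9×3 + 6×1 + 4×1 + 9×2 = 73
D: 6×2 + 9×5 + 6×4 + 4×3 + 9×3 = 120
E: 6×4 + 9×2 + 6×3 + 4×2 + 9×5 = 113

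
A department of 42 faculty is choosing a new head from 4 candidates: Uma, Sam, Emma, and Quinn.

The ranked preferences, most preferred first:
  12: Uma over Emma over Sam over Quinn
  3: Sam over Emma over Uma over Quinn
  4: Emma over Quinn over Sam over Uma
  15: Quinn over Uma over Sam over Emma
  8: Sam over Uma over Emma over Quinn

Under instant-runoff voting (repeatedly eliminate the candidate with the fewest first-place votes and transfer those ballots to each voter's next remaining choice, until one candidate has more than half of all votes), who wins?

Round 1: Uma 12, Sam 11, Emma 4, Quinn 15. Emma eliminated.
Round 2: Uma 12, Sam 11, Quinn 19. Sam eliminated.
Round 3: Uma 23, Quinn 19. Uma has a majority (≥22).

Uma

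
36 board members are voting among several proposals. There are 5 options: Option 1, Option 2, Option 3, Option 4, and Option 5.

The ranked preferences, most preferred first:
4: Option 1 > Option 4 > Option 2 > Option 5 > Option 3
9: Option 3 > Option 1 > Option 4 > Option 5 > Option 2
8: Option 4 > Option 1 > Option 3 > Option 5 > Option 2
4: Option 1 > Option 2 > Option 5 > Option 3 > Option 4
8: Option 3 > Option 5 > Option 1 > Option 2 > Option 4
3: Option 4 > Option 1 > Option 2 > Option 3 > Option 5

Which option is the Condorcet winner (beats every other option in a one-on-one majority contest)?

Option 1 vs Option 2: 36–0
Option 1 vs Option 3: 19–17
Option 1 vs Option 4: 25–11
Option 1 vs Option 5: 28–8
Option 1 beats every other option.

Option 1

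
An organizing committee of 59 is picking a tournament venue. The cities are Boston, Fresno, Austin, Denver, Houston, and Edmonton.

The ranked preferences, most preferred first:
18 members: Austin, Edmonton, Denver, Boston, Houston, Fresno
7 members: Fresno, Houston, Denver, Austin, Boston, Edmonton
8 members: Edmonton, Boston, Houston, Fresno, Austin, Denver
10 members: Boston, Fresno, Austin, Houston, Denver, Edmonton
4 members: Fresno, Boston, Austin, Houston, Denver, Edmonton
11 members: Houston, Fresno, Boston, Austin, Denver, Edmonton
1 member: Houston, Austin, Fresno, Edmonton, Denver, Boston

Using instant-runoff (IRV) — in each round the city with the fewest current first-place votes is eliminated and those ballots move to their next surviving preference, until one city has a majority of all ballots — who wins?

Boston

Round 1: Boston 10, Fresno 11, Austin 18, Denver 0, Houston 12, Edmonton 8. Denver eliminated.
Round 2: Boston 10, Fresno 11, Austin 18, Houston 12, Edmonton 8. Edmonton eliminated.
Round 3: Boston 18, Fresno 11, Austin 18, Houston 12. Fresno eliminated.
Round 4: Boston 22, Austin 18, Houston 19. Austin eliminated.
Round 5: Boston 40, Houston 19. Boston has a majority (≥30).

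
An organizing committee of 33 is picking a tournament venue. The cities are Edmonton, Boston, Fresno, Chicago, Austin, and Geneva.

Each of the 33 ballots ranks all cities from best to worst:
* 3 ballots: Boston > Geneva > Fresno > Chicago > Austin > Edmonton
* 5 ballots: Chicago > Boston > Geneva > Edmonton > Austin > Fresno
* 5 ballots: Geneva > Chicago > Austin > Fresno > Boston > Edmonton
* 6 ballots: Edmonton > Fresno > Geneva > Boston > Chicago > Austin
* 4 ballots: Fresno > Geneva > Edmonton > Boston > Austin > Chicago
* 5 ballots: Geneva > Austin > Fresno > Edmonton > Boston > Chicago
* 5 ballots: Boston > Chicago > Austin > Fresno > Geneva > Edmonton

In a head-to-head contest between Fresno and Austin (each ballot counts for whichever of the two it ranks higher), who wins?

Austin

Fresno is ranked above Austin on 13 ballots; Austin above Fresno on 20.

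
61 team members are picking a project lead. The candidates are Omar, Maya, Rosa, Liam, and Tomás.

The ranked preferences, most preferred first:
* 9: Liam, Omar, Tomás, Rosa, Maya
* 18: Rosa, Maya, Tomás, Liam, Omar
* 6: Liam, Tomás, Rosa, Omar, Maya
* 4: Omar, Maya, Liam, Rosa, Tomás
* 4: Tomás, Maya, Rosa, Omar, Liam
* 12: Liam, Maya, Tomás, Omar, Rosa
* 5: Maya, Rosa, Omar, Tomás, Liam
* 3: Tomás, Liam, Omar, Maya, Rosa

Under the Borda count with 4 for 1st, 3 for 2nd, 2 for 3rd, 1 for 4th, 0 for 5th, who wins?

Omar: 9×3 + 18×0 + 6×1 + 4×4 + 4×1 + 12×1 + 5×2 + 3×2 = 81
Maya: 9×0 + 18×3 + 6×0 + 4×3 + 4×3 + 12×3 + 5×4 + 3×1 = 137
Rosa: 9×1 + 18×4 + 6×2 + 4×1 + 4×2 + 12×0 + 5×3 + 3×0 = 120
Liam: 9×4 + 18×1 + 6×4 + 4×2 + 4×0 + 12×4 + 5×0 + 3×3 = 143
Tomás: 9×2 + 18×2 + 6×3 + 4×0 + 4×4 + 12×2 + 5×1 + 3×4 = 129

Liam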